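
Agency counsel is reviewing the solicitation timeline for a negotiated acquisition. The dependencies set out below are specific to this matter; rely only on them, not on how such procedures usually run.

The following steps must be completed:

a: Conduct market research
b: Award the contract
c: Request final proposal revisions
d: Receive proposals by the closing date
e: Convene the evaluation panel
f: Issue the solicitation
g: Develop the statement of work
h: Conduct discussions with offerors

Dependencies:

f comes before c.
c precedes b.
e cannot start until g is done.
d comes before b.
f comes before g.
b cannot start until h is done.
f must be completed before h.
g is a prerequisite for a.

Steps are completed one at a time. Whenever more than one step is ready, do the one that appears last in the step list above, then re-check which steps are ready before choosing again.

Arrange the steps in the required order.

Nothing is required for f and d. f is listed later → f first.
h, g, d and c are all available; h is listed later → h.
g, d and c are all available; g is listed later → g.
Now e, d, c and a have their prerequisites met. e is listed later, so e next.
Now d, c and a have their prerequisites met. d is listed later, so d next.
Now c and a have their prerequisites met. c is listed later, so c next.
b now also ready, so the ready set is {b, a}; b is listed later → b.
Next only a has its prerequisites met → a.

f, h, g, e, d, c, b, a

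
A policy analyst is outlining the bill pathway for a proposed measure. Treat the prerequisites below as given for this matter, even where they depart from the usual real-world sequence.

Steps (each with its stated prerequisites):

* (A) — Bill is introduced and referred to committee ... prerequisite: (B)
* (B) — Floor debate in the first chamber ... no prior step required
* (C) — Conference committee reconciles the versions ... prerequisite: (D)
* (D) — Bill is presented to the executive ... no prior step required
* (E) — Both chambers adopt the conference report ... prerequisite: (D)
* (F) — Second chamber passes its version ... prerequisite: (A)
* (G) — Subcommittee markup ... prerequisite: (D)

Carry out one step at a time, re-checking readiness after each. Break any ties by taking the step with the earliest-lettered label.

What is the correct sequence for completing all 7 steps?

Nothing is required for (B) and (D). (B) has the earlier label → (B) first.
(A) now also ready, so the ready set is {(A), (D)}; (A) has the earlier label → (A).
Now (D) and (F) have their prerequisites met. (D) has the earlier label, so (D) next.
(C), (E) and (G) now also ready, so the ready set is {(C), (E), (F), (G)}; (C) has the earlier label → (C).
Now (E), (F) and (G) have their prerequisites met. (E) has the earlier label, so (E) next.
(F) and (G) are both available; (F) has the earlier label → (F).
That leaves (G) as the only ready step → (G).

(B) → (A) → (D) → (C) → (E) → (F) → (G)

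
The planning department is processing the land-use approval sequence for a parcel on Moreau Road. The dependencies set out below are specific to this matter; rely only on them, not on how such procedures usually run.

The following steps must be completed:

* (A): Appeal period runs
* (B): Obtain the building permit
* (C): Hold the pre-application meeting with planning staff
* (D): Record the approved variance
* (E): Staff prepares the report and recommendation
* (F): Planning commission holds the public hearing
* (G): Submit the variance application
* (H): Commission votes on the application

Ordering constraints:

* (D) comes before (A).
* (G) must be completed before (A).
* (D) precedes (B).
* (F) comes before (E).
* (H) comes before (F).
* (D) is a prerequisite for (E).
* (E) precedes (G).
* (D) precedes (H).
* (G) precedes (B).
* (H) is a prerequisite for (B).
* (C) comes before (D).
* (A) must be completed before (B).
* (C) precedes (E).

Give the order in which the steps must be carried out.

(C), (D), (H), (F), (E), (G), (A), (B)

Only (C) has no prerequisites, so it is first.
That leaves (D) as the only ready step → (D).
That leaves (H) as the only ready step → (H).
That leaves (F) as the only ready step → (F).
Next only (E) has its prerequisites met → (E).
That leaves (G) as the only ready step → (G).
That leaves (A) as the only ready step → (A).
That leaves (B) as the only ready step → (B).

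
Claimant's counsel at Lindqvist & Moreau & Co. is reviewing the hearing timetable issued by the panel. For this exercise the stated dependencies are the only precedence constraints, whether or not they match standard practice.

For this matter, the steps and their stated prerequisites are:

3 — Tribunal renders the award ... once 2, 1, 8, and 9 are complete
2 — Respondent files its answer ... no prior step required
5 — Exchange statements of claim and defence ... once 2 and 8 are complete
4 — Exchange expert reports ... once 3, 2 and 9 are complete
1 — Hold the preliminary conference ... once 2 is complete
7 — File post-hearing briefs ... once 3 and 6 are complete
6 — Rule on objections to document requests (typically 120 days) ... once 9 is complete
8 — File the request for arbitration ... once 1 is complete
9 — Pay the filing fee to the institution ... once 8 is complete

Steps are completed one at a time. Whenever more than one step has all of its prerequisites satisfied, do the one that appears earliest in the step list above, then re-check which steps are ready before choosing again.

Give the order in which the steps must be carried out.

2, 1, 8, 5, 9, 3, 4, 6, 7

2 is the only step with nothing outstanding, so it goes first.
1 is the only step now ready → 1.
8 needed 1, now all done → 8.
5 and 9 are both available; 5 is listed earlier → 5.
9 needed 8, now all done → 9.
3 and 6 are both available; 3 is listed earlier → 3.
Ready: 4 and 6. 4 is listed earlier → 4.
6 needed 9, now all done → 6.
7 needed 3 and 6, now all done → 7.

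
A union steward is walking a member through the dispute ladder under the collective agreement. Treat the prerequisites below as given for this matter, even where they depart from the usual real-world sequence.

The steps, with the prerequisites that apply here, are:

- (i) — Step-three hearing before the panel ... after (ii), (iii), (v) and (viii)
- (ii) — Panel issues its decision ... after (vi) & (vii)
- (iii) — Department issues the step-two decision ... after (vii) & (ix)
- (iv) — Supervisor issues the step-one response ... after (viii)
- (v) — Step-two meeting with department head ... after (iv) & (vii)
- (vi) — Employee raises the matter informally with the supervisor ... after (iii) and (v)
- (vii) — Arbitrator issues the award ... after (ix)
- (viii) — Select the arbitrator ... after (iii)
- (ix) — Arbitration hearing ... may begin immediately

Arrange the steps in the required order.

(ix) → (vii) → (iii) → (viii) → (iv) → (v) → (vi) → (ii) → (i)

(ix) has no prerequisites → (ix) first.
That leaves (vii) as the only ready step → (vii).
Next only (iii) has its prerequisites met → (iii).
(viii) is the only step now ready → (viii).
Next only (iv) has its prerequisites met → (iv).
(v) is the only step now ready → (v).
Next only (vi) has its prerequisites met → (vi).
Next only (ii) has its prerequisites met → (ii).
That leaves (i) as the only ready step → (i).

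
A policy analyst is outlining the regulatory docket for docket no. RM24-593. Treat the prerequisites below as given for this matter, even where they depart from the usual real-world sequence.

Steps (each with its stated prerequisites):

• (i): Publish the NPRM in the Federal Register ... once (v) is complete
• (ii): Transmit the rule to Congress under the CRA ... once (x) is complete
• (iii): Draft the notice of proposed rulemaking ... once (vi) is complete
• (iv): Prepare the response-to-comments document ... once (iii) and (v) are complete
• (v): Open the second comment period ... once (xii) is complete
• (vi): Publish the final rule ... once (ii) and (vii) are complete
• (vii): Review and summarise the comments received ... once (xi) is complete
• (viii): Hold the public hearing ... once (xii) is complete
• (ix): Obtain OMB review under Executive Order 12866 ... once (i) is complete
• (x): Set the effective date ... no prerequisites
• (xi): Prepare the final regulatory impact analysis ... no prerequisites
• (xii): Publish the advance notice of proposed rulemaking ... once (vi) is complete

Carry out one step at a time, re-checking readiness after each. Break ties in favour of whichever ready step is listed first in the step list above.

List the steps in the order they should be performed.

(x), (ii), (xi), (vii), (vi), (iii), (xii), (v), (i), (iv), (viii), (ix)

Nothing is required for (x) and (xi). (x) is listed earlier → (x) first.
(ii) and (xi) are both available; (ii) is listed earlier → (ii).
Next only (xi) has its prerequisites met → (xi).
That leaves (vii) as the only ready step → (vii).
Next only (vi) has its prerequisites met → (vi).
(iii) and (xii) are both available; (iii) is listed earlier → (iii).
(xii) is the only step now ready → (xii).
Ready: (v) and (viii). (v) is listed earlier → (v).
(i) and (iv) now also ready, so the ready set is {(i), (iv), (viii)}; (i) is listed earlier → (i).
Ready: (iv), (viii) and (ix). (iv) is listed earlier → (iv).
Now (viii) and (ix) have their prerequisites met. (viii) is listed earlier, so (viii) next.
(ix) is the only step now ready → (ix).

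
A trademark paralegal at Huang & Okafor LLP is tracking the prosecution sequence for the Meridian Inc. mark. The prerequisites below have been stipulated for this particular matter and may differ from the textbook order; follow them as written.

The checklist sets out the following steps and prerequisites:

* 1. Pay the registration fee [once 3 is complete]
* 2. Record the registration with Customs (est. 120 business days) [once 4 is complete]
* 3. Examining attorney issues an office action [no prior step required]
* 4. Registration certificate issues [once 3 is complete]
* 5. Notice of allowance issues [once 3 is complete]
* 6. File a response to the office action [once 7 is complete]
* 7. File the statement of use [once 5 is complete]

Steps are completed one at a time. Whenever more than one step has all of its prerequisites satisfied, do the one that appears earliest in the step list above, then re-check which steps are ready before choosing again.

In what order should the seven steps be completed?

3 has no prerequisites → 3 first.
Now 1, 4 and 5 have their prerequisites met. 1 is listed earlier, so 1 next.
Ready: 4 and 5. 4 is listed earlier → 4.
2 now also ready, so the ready set is {2, 5}; 2 is listed earlier → 2.
5 is the only step now ready → 5.
That leaves 7 as the only ready step → 7.
6 needed 7, now all done → 6.

3, 1, 4, 2, 5, 7, 6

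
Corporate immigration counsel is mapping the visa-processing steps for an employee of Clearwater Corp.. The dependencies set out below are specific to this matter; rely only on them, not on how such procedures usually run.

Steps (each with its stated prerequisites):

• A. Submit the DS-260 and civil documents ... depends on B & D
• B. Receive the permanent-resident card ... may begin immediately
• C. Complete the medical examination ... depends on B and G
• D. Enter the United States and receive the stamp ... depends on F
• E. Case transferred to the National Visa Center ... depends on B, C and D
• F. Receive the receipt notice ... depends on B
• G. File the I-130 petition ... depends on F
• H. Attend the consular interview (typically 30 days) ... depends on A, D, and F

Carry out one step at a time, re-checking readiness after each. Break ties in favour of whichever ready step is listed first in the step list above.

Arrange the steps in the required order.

B, F, D, A, G, C, E, H

Only B has no prerequisites, so it is first.
F needed B, now all done → F.
D and G are both available; D is listed earlier → D.
A now also ready, so the ready set is {A, G}; A is listed earlier → A.
Now G and H have their prerequisites met. G is listed earlier, so G next.
Ready: C and H. C is listed earlier → C.
Ready: E and H. E is listed earlier → E.
H needed A, D and F, now all done → H.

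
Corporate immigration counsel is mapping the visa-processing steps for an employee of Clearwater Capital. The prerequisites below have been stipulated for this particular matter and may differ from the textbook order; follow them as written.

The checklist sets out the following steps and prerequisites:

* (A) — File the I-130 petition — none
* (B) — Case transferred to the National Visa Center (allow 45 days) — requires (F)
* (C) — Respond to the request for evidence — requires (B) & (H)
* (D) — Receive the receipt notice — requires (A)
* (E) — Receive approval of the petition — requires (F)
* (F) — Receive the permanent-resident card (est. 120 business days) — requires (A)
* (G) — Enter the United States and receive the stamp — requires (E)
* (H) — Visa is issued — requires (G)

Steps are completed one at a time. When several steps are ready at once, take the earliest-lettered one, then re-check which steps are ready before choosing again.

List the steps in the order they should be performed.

(A), (D), (F), (B), (E), (G), (H), (C)

(A) has no prerequisites → (A) first.
Now (D) and (F) have their prerequisites met. (D) has the earlier label, so (D) next.
(F) is the only step now ready → (F).
Ready: (B) and (E). (B) has the earlier label → (B).
(E) is the only step now ready → (E).
Next only (G) has its prerequisites met → (G).
(H) needed (G), now all done → (H).
(C) needed (B) and (H), now all done → (C).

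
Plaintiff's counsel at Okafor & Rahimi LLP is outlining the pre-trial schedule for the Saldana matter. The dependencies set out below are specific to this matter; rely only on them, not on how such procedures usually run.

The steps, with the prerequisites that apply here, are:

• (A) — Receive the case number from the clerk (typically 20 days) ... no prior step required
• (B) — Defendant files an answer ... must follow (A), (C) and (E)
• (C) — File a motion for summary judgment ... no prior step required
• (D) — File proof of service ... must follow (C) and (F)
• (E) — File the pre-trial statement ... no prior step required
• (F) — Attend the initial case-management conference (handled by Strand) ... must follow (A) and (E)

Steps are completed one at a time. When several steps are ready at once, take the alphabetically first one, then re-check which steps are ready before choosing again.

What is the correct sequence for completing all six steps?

(A), (C), (E), (B), (F), (D)

(A), (C) and (E) have no prerequisites; (A) has the earlier label, so (A) is first.
(C) and (E) are both available; (C) has the earlier label → (C).
(E) is the only step now ready → (E).
Now (B) and (F) have their prerequisites met. (B) has the earlier label, so (B) next.
(F) needed (A) and (E), now all done → (F).
(D) needed (C) and (F), now all done → (D).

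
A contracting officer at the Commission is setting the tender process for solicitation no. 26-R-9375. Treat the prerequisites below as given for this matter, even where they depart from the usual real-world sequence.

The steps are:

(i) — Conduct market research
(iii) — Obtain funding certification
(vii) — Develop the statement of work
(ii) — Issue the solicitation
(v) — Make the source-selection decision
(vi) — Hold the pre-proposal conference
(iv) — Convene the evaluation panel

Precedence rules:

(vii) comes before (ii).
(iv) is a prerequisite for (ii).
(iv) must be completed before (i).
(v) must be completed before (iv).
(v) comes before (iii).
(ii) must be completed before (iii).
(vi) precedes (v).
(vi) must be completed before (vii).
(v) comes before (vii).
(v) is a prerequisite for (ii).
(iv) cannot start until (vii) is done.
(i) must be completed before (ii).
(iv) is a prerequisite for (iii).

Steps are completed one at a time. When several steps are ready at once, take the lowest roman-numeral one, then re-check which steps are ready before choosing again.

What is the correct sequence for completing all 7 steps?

(vi) is the only step with nothing outstanding, so it goes first.
That leaves (v) as the only ready step → (v).
That leaves (vii) as the only ready step → (vii).
Next only (iv) has its prerequisites met → (iv).
Next only (i) has its prerequisites met → (i).
(ii) is the only step now ready → (ii).
That leaves (iii) as the only ready step → (iii).

(vi) (v) (vii) (iv) (i) (ii) (iii)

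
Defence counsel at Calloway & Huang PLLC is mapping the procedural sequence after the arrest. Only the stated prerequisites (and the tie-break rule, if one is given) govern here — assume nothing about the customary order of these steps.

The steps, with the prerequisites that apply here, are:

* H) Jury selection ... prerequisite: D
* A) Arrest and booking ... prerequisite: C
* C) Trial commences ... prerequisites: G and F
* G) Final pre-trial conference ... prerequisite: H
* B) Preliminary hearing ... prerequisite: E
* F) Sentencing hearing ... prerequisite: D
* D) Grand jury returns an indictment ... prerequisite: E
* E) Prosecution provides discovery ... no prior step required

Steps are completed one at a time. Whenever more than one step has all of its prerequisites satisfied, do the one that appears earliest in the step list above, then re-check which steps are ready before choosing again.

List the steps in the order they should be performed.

E, B, D, H, G, F, C, A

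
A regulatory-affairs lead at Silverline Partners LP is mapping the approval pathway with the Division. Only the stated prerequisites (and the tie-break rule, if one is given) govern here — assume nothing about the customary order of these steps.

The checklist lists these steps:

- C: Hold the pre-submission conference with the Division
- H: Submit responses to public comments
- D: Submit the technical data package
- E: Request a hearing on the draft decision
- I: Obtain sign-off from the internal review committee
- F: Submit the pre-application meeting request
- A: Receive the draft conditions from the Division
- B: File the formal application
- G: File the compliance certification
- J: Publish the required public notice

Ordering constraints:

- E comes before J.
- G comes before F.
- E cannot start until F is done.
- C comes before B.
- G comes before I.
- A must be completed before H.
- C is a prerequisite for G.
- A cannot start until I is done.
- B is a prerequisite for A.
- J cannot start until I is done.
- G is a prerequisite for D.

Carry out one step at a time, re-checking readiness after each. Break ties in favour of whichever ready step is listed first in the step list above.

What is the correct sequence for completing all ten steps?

C is the only step with nothing outstanding, so it goes first.
Now B and G have their prerequisites met. B is listed earlier, so B next.
G needed C, now all done → G.
D, I and F are all available; D is listed earlier → D.
I and F are both available; I is listed earlier → I.
Now F and A have their prerequisites met. F is listed earlier, so F next.
E and A are both available; E is listed earlier → E.
J now also ready, so the ready set is {A, J}; A is listed earlier → A.
Now H and J have their prerequisites met. H is listed earlier, so H next.
J needed E and I, now all done → J.

C → B → G → D → I → F → E → A → H → J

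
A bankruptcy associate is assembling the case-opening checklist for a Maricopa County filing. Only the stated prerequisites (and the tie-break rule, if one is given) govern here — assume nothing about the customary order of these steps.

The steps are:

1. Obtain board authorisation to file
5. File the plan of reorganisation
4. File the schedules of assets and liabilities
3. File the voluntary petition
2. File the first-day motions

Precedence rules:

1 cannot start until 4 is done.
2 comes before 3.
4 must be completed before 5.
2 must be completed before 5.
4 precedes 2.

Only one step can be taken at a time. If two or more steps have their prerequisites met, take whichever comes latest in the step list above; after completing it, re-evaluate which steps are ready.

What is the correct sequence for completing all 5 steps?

4 has no prerequisites → 4 first.
Ready: 2 and 1. 2 is listed later → 2.
3 and 5 now also ready, so the ready set is {3, 5, 1}; 3 is listed later → 3.
Ready: 5 and 1. 5 is listed later → 5.
1 is the only step now ready → 1.

4 2 3 5 1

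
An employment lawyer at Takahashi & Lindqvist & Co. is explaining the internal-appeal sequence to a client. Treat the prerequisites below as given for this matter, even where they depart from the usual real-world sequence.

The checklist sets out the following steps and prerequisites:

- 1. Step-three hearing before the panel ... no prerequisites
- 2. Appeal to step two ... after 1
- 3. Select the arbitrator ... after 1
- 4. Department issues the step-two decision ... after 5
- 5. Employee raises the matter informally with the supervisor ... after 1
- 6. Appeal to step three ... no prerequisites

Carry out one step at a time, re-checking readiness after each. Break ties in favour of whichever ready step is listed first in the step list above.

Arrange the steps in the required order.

1 2 3 5 4 6

1 and 6 have no prerequisites; 1 is listed earlier, so 1 is first.
Now 2, 3, 5 and 6 have their prerequisites met. 2 is listed earlier, so 2 next.
Ready: 3, 5 and 6. 3 is listed earlier → 3.
5 and 6 are both available; 5 is listed earlier → 5.
Ready: 4 and 6. 4 is listed earlier → 4.
6 is the only step now ready → 6.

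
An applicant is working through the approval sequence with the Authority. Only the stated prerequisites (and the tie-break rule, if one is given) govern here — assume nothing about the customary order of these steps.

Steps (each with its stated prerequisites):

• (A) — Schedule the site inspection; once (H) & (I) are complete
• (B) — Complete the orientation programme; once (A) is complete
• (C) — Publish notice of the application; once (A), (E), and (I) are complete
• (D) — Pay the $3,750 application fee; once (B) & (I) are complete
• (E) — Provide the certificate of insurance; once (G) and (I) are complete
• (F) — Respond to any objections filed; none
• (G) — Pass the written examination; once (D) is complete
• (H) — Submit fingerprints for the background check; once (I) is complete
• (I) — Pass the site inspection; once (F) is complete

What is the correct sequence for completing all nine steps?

Only (F) has no prerequisites, so it is first.
That leaves (I) as the only ready step → (I).
That leaves (H) as the only ready step → (H).
That leaves (A) as the only ready step → (A).
Next only (B) has its prerequisites met → (B).
Next only (D) has its prerequisites met → (D).
That leaves (G) as the only ready step → (G).
(E) needed (G) and (I), now all done → (E).
(C) needed (A), (E) and (I), now all done → (C).

(F) → (I) → (H) → (A) → (B) → (D) → (G) → (E) → (C)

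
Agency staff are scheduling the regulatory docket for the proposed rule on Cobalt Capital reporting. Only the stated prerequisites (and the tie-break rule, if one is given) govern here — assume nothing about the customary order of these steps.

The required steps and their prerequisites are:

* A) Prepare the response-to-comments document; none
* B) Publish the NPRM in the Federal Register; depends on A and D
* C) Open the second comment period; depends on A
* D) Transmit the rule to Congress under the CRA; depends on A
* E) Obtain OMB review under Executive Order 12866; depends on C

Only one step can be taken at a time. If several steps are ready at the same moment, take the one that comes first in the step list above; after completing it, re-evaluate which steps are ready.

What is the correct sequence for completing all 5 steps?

A, C, D, B, E

A has no prerequisites → A first.
Ready: C and D. C is listed earlier → C.
E now also ready, so the ready set is {D, E}; D is listed earlier → D.
Ready: B and E. B is listed earlier → B.
Next only E has its prerequisites met → E.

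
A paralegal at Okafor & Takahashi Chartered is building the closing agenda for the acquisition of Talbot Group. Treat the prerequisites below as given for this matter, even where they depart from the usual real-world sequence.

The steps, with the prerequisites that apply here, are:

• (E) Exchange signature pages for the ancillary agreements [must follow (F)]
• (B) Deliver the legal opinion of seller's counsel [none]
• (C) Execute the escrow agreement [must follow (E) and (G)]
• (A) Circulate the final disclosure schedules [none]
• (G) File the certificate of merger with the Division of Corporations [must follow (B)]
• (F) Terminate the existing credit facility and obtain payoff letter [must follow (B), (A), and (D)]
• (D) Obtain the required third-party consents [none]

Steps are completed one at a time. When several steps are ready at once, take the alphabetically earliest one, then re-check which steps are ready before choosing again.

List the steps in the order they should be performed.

Nothing is required for (A), (B) and (D). (A) has the earlier label → (A) first.
Ready: (B) and (D). (B) has the earlier label → (B).
Now (D) and (G) have their prerequisites met. (D) has the earlier label, so (D) next.
(F) now also ready, so the ready set is {(F), (G)}; (F) has the earlier label → (F).
Ready: (E) and (G). (E) has the earlier label → (E).
(G) is the only step now ready → (G).
That leaves (C) as the only ready step → (C).

(A) → (B) → (D) → (F) → (E) → (G) → (C)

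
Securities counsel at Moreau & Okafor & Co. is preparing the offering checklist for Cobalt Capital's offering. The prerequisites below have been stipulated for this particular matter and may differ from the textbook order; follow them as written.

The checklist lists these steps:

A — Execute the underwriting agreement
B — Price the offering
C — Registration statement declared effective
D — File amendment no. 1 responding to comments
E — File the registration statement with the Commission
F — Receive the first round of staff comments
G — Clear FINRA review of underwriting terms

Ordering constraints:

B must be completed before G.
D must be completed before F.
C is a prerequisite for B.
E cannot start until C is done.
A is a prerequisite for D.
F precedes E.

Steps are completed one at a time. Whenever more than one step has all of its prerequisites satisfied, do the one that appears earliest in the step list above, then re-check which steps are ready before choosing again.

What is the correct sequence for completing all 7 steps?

Nothing is required for A and C. A is listed earlier → A first.
D now also ready, so the ready set is {C, D}; C is listed earlier → C.
B and D are both available; B is listed earlier → B.
D and G are both available; D is listed earlier → D.
Now F and G have their prerequisites met. F is listed earlier, so F next.
Now E and G have their prerequisites met. E is listed earlier, so E next.
G needed B, now all done → G.

A, C, B, D, F, E, G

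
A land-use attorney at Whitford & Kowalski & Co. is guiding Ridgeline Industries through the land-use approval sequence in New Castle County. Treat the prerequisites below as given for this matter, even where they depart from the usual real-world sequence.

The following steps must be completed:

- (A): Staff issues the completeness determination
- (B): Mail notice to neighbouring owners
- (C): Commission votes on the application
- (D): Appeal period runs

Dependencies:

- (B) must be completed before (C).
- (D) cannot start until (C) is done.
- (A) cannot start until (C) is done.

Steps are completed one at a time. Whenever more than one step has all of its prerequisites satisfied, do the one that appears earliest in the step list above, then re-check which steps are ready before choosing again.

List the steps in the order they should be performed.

(B) → (C) → (A) → (D)

Only (B) has no prerequisites, so it is first.
(C) needed (B), now all done → (C).
Now (A) and (D) have their prerequisites met. (A) is listed earlier, so (A) next.
(D) is the only step now ready → (D).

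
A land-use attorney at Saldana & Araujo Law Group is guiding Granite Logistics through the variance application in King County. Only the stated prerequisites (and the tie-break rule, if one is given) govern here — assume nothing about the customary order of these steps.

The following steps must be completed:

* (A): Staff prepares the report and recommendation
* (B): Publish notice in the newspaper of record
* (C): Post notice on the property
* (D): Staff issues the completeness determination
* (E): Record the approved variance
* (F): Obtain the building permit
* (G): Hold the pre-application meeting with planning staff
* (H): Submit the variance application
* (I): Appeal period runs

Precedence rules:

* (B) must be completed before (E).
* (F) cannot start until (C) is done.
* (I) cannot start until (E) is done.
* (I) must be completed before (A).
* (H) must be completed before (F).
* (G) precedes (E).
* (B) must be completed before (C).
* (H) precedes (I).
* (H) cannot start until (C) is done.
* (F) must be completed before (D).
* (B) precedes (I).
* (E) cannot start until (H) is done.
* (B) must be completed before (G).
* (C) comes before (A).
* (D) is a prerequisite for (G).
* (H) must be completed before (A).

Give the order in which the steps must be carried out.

(B), (C), (H), (F), (D), (G), (E), (I), (A)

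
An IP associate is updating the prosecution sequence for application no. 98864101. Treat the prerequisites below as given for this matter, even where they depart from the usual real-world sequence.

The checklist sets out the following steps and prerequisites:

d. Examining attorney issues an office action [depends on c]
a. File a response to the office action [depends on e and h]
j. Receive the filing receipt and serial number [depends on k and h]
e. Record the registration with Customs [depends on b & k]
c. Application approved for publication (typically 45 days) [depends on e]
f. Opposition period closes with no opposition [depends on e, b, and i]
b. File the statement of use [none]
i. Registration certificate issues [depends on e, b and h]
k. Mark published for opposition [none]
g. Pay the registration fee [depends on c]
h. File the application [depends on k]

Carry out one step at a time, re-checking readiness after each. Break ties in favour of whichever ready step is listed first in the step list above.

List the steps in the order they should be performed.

b → k → e → c → d → g → h → a → j → i → f

Nothing is required for b and k. b is listed earlier → b first.
k is the only step now ready → k.
e and h are both available; e is listed earlier → e.
c now also ready, so the ready set is {c, h}; c is listed earlier → c.
d and g now also ready, so the ready set is {d, g, h}; d is listed earlier → d.
Now g and h have their prerequisites met. g is listed earlier, so g next.
h is the only step now ready → h.
a, j and i are all available; a is listed earlier → a.
Ready: j and i. j is listed earlier → j.
i is the only step now ready → i.
f is the only step now ready → f.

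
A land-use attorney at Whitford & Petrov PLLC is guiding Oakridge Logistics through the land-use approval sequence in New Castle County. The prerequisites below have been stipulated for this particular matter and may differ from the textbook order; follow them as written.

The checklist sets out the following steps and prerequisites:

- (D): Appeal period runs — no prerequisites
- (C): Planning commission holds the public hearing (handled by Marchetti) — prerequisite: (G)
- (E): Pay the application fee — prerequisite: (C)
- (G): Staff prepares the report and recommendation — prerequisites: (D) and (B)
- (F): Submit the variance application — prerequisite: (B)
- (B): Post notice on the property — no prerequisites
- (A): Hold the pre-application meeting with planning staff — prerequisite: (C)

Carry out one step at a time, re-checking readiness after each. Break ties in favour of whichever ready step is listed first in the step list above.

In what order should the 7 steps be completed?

(D) → (B) → (G) → (C) → (E) → (F) → (A)

(D) and (B) have no prerequisites; (D) is listed earlier, so (D) is first.
(B) is the only step now ready → (B).
Ready: (G) and (F). (G) is listed earlier → (G).
Ready: (C) and (F). (C) is listed earlier → (C).
(E) and (A) now also ready, so the ready set is {(E), (F), (A)}; (E) is listed earlier → (E).
Ready: (F) and (A). (F) is listed earlier → (F).
(A) needed (C), now all done → (A).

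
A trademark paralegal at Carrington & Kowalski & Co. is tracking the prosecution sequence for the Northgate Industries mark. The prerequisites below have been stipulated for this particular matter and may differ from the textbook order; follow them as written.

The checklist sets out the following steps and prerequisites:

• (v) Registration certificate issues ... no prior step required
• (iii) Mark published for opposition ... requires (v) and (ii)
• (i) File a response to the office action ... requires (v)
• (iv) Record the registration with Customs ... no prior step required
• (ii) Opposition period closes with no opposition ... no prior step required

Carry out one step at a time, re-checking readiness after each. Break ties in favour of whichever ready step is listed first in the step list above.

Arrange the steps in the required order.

(v) → (i) → (iv) → (ii) → (iii)

Nothing is required for (v), (iv) and (ii). (v) is listed earlier → (v) first.
(i), (iv) and (ii) are all available; (i) is listed earlier → (i).
(iv) and (ii) are both available; (iv) is listed earlier → (iv).
Next only (ii) has its prerequisites met → (ii).
(iii) needed (v) and (ii), now all done → (iii).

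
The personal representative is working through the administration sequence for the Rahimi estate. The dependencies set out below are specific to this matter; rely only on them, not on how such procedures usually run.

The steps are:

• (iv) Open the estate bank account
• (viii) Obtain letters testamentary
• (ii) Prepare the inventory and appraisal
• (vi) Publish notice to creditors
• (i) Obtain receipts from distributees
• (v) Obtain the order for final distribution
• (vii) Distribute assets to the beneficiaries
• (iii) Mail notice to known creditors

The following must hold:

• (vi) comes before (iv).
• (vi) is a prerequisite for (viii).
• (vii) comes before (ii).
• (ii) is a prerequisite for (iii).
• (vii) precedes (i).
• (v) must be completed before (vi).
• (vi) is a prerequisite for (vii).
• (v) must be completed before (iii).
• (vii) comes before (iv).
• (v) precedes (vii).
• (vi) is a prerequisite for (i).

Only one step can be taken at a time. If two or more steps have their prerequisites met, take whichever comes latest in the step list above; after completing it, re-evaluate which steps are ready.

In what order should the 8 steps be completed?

(v) has no prerequisites → (v) first.
(vi) needed (v), now all done → (vi).
(vii) and (viii) are both available; (vii) is listed later → (vii).
(i), (ii), (viii) and (iv) are all available; (i) is listed later → (i).
Now (ii), (viii) and (iv) have their prerequisites met. (ii) is listed later, so (ii) next.
Ready: (iii), (viii) and (iv). (iii) is listed later → (iii).
(viii) and (iv) are both available; (viii) is listed later → (viii).
(iv) needed (vii) and (vi), now all done → (iv).

(v), (vi), (vii), (i), (ii), (iii), (viii), (iv)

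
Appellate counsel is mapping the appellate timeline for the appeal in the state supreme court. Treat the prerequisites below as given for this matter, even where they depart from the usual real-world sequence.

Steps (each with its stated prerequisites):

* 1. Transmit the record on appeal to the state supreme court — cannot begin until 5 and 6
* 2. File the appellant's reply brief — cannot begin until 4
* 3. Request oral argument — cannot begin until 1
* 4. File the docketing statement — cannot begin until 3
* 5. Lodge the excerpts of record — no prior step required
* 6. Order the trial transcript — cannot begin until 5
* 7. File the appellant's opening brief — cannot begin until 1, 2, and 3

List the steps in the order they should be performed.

5 is the only step with nothing outstanding, so it goes first.
6 needed 5, now all done → 6.
1 is the only step now ready → 1.
3 is the only step now ready → 3.
4 needed 3, now all done → 4.
That leaves 2 as the only ready step → 2.
That leaves 7 as the only ready step → 7.

5, 6, 1, 3, 4, 2, 7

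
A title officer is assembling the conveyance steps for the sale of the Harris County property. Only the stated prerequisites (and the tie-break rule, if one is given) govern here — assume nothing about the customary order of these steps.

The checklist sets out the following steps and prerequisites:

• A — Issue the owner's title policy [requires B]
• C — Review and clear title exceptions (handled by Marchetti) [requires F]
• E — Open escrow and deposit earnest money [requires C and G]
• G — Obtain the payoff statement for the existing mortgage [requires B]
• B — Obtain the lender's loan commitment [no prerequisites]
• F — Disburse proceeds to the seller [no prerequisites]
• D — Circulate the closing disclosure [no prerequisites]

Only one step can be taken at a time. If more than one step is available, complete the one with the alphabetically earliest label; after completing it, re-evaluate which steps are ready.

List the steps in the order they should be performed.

Nothing is required for B, D and F. B has the earlier label → B first.
Now A, D, F and G have their prerequisites met. A has the earlier label, so A next.
Ready: D, F and G. D has the earlier label → D.
Ready: F and G. F has the earlier label → F.
Now C and G have their prerequisites met. C has the earlier label, so C next.
That leaves G as the only ready step → G.
Next only E has its prerequisites met → E.

B → A → D → F → C → G → E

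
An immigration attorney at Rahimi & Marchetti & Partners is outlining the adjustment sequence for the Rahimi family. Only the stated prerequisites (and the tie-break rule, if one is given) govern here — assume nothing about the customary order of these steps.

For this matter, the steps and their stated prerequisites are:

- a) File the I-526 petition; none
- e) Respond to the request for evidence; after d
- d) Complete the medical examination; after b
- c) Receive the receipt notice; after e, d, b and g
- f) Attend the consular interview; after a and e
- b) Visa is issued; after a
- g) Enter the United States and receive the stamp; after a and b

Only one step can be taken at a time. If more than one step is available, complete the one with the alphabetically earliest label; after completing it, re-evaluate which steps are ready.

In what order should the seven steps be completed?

a is the only step with nothing outstanding, so it goes first.
That leaves b as the only ready step → b.
Now d and g have their prerequisites met. d has the earlier label, so d next.
e now also ready, so the ready set is {e, g}; e has the earlier label → e.
f and g are both available; f has the earlier label → f.
Next only g has its prerequisites met → g.
c is the only step now ready → c.

a → b → d → e → f → g → c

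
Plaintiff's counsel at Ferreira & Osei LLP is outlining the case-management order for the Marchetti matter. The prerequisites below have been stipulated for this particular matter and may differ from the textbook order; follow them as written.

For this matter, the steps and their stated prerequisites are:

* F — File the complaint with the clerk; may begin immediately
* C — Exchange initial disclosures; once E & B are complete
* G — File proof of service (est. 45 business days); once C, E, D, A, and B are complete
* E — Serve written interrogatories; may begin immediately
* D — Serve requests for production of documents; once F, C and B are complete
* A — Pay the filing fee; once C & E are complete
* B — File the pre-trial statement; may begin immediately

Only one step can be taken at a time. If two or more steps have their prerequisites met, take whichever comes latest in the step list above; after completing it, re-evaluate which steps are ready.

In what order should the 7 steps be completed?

B, E, C, A, F, D, G

B, E and F have no prerequisites; B is listed later, so B is first.
E and F are both available; E is listed later → E.
C now also ready, so the ready set is {C, F}; C is listed later → C.
A now also ready, so the ready set is {A, F}; A is listed later → A.
F is the only step now ready → F.
D needed B, C and F, now all done → D.
G needed B, A, D, E and C, now all done → G.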